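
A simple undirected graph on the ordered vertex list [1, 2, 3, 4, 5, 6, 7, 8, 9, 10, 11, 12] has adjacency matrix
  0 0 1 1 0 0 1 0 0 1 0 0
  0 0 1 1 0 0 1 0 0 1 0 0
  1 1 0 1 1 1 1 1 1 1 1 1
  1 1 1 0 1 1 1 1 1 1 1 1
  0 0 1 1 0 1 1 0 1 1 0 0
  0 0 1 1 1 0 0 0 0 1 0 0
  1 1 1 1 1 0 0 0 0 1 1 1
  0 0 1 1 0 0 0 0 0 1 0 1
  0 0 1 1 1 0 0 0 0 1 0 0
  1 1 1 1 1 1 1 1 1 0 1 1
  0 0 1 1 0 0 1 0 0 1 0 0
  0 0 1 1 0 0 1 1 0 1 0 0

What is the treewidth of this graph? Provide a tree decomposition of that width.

Treewidth 4.
One optimal decomposition is:
Bags: B1 = {3, 4, 5, 9, 10}  B2 = {3, 4, 5, 6, 10}  B3 = {3, 4, 5, 7, 10}  B4 = {3, 4, 7, 10, 12}  B5 = {2, 3, 4, 7, 10}  B6 = {1, 3, 4, 7, 10}  B7 = {3, 4, 7, 10, 11}  B8 = {3, 4, 8, 10, 12}
Tree: B1–B2, B1–B3, B3–B4, B3–B5, B3–B6, B5–B7, B4–B8

Each bag holds 5 vertices, so the decomposition has width 4, which upper-bounds the treewidth. For the lower bound, the 5 vertices {3, 4, 8, 10, 12} are pairwise adjacent, and any tree decomposition puts a clique entirely inside one bag — forcing width ≥ 4. Hence tw(G) = 4 exactly.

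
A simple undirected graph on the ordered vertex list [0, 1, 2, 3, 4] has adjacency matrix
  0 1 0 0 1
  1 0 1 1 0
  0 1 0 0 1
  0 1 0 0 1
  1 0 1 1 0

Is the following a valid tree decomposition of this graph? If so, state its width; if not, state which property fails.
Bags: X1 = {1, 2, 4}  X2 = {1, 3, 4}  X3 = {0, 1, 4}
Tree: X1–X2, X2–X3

Checking the three conditions: (i) the bags cover all of {0, 1, 2, 3, 4}; (ii) for each edge, some bag contains both endpoints; (iii) the bags containing any fixed vertex form a subtree. All hold, so the decomposition is valid with width 3 − 1 = 2.

Yes; width 2.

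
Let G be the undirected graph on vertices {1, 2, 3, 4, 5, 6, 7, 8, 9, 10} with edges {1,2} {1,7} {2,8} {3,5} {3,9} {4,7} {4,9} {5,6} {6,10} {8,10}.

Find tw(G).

A width-2 tree decomposition is:
Bags: B1 = {3, 5, 9}  B2 = {5, 6, 9}  B3 = {6, 9, 10}  B4 = {8, 9, 10}  B5 = {2, 8, 9}  B6 = {1, 2, 9}  B7 = {1, 7, 9}  B8 = {4, 7, 9}
Tree: B1–B2, B2–B3, B3–B4, B4–B5, B5–B6, B6–B7, B7–B8
The largest bag has 3 vertices, giving width 2; this decomposition certifies tw(G) ≤ 2. The edges 9–3–5–6–10–8–2–1–7–4–9 form a cycle, so G is not a tree and its treewidth is at least 2. Therefore the treewidth is 2.

2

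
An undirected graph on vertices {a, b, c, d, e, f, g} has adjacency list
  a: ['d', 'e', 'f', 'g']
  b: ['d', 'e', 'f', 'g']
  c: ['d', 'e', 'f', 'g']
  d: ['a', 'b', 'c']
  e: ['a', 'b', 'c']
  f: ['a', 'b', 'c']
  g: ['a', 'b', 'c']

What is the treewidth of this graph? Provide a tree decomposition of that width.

The largest bag has 4 vertices, giving width 3; this decomposition certifies tw(G) ≤ 3. For the lower bound: the 4 vertex sets {a,d}, {c,g}, {b}, {f} are disjoint, each induces a connected subgraph, and every pair is joined by at least one edge of G. Contracting each set to a single vertex therefore yields K_{4} as a minor, and since treewidth is minor-monotone, tw(G) ≥ tw(K_{4}) = 3. Therefore the treewidth is 3.

Treewidth 3.
Bags: B1 = {a, b, c, d}  B2 = {a, b, c, g}  B3 = {a, b, c, f}  B4 = {a, b, c, e}
Tree: B1–B2, B2–B3, B3–B4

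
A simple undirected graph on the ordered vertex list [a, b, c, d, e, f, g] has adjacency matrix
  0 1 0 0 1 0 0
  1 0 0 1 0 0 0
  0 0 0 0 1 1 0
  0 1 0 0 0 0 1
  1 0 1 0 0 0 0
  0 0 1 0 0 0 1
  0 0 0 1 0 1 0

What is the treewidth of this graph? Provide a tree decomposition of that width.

Treewidth 2.
One optimal decomposition is:
Bags: B1 = {c, e, f}  B2 = {e, f, g}  B3 = {d, e, g}  B4 = {b, d, e}  B5 = {a, b, e}
Tree: B1–B2, B2–B3, B3–B4, B4–B5

Every bag has size at most 3, so the width is 3 − 1 = 2 and tw(G) ≤ 2. For the lower bound, G contains the cycle e–c–f–g–d–b–a–e, so G is not a forest; only forests have treewidth ≤ 1, hence tw(G) ≥ 2. Therefore the treewidth is 2.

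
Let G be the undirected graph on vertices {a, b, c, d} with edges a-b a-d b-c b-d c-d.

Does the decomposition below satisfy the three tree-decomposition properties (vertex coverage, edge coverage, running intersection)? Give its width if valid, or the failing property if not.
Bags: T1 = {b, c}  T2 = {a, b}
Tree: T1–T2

A tree decomposition must satisfy three properties: every vertex lies in some bag; for every edge, both endpoints lie together in some bag; and for every vertex, the bags containing it form a connected subtree. Here vertex d appears in no bag, so the decomposition is invalid.

No — vertex d appears in no bag.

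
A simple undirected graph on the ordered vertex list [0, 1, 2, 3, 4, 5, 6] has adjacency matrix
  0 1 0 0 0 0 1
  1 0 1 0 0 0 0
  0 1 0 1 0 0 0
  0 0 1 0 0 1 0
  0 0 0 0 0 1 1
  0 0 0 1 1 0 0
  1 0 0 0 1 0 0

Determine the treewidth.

2

A width-2 tree decomposition is:
Bags: B1 = {0, 1, 2}  B2 = {0, 2, 3}  B3 = {0, 3, 5}  B4 = {0, 4, 5}  B5 = {0, 4, 6}
Tree: B1–B2, B2–B3, B3–B4, B4–B5
The largest bag has 3 vertices, giving width 2; this decomposition certifies tw(G) ≤ 2. Since 0–1–2–3–5–4–6–0 is a cycle in G, G is not acyclic. Forests are exactly the graphs of treewidth ≤ 1, so tw(G) ≥ 2. The upper and lower bounds meet at 2, so that is the treewidth.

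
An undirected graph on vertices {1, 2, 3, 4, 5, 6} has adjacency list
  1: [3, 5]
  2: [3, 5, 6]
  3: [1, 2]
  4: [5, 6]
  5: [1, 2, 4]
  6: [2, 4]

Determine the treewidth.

A width-2 tree decomposition is:
Bags: B1 = {2, 4, 6}  B2 = {2, 4, 5}  B3 = {2, 3, 5}  B4 = {1, 3, 5}
Tree: B1–B2, B2–B3, B3–B4
Each bag holds 3 vertices, so the decomposition has width 2, which upper-bounds the treewidth. Since 6–4–5–2–6 is a cycle in G, G is not acyclic. Forests are exactly the graphs of treewidth ≤ 1, so tw(G) ≥ 2. The upper and lower bounds meet at 2, so that is the treewidth.

2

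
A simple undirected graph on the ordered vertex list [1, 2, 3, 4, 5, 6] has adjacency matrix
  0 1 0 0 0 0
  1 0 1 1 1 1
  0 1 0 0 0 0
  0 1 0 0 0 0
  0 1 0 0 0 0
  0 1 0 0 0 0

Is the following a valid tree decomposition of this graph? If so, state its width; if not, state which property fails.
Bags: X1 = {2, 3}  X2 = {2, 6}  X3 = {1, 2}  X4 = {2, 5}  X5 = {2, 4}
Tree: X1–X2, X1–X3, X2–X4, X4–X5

Yes; width 1.

Checking the three conditions: (i) the bags cover all of {1, 2, 3, 4, 5, 6}; (ii) for each edge, some bag contains both endpoints; (iii) the bags containing any fixed vertex form a subtree. All hold, so the decomposition is valid with width 2 − 1 = 1.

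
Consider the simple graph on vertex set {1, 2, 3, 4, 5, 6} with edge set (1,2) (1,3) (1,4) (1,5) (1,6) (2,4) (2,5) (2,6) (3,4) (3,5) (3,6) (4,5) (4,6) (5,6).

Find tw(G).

4

A width-4 tree decomposition is:
Bags: B1 = {1, 3, 4, 5, 6}  B2 = {1, 2, 4, 5, 6}
Tree: B1–B2
Each bag holds 5 vertices, so the decomposition has width 4, which upper-bounds the treewidth. For the lower bound, the 5 vertices {1, 2, 4, 5, 6} are pairwise adjacent, and any tree decomposition puts a clique entirely inside one bag — forcing width ≥ 4. Hence tw(G) = 4 exactly.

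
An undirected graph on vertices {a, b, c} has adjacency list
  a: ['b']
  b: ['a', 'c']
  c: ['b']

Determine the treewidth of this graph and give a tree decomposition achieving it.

Every bag has size at most 2, so the width is 2 − 1 = 1 and tw(G) ≤ 1. Any graph with an edge has treewidth ≥ 1, and G has the edge a–b. Combining the bounds, tw(G) = 1.

Treewidth 1.
Bags: B1 = {a, b}  B2 = {b, c}
Tree: B1–B2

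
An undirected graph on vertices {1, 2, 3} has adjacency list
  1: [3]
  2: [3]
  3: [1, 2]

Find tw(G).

1

A width-1 tree decomposition is:
Bags: B1 = {1, 3}  B2 = {2, 3}
Tree: B1–B2
The largest bag has 2 vertices, giving width 1; this decomposition certifies tw(G) ≤ 1. Since G has at least one edge (e.g. 1–3), it is not an edgeless graph, so tw(G) ≥ 1. The upper and lower bounds meet at 1, so that is the treewidth.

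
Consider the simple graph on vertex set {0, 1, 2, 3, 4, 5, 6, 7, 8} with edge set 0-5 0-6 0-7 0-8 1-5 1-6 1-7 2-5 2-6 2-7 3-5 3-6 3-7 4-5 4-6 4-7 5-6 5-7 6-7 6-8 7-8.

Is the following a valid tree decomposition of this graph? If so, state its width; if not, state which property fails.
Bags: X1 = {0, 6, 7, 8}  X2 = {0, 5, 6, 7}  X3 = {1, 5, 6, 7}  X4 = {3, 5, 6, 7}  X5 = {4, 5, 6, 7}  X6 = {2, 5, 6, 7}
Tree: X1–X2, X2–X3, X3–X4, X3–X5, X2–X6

Yes; width 3.

Checking the three conditions: (i) the bags cover all of {0, 1, 2, 3, 4, 5, 6, 7, 8}; (ii) for each edge, some bag contains both endpoints; (iii) the bags containing any fixed vertex form a subtree. All hold, so the decomposition is valid with width 4 − 1 = 3.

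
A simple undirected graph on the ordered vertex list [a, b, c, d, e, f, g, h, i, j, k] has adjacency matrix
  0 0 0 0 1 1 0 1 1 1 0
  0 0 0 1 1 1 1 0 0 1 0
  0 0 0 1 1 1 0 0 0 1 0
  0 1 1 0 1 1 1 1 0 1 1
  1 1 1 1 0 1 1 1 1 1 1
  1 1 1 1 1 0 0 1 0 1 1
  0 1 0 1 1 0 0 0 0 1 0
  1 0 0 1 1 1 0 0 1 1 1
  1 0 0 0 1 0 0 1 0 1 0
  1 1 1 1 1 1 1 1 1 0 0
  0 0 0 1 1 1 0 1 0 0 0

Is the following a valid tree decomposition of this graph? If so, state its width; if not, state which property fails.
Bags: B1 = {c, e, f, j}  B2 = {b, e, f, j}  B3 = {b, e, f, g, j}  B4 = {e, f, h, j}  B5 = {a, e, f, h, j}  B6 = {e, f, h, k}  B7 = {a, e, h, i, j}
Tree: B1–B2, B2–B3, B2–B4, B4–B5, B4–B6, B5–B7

No — vertex d appears in no bag.

A tree decomposition must satisfy three properties: every vertex lies in some bag; for every edge, both endpoints lie together in some bag; and for every vertex, the bags containing it form a connected subtree. Here vertex d appears in no bag, so the decomposition is invalid.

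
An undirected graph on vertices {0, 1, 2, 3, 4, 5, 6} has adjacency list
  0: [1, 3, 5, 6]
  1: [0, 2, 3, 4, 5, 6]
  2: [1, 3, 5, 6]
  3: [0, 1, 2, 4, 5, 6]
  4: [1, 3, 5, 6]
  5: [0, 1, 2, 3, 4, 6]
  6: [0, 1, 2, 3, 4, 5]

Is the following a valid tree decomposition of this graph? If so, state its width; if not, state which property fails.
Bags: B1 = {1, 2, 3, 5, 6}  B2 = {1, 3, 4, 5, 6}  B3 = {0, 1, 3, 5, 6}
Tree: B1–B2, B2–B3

Every vertex of G appears in some bag (union = {0, 1, 2, 3, 4, 5, 6}); every edge is covered by a bag; and for each vertex v the set of bags containing v is connected in the bag tree. The decomposition is therefore valid. The largest bag has 5 vertices, so the width is 4.

Yes; width 4.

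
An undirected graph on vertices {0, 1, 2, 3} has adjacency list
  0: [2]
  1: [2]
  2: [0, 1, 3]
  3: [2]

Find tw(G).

A width-1 tree decomposition is:
Bags: B1 = {2, 3}  B2 = {1, 2}  B3 = {0, 2}
Tree: B1–B2, B1–B3
Every bag has size at most 2, so the width is 2 − 1 = 1 and tw(G) ≤ 1. G has an edge, so its treewidth is at least 1. Hence tw(G) = 1 exactly.

1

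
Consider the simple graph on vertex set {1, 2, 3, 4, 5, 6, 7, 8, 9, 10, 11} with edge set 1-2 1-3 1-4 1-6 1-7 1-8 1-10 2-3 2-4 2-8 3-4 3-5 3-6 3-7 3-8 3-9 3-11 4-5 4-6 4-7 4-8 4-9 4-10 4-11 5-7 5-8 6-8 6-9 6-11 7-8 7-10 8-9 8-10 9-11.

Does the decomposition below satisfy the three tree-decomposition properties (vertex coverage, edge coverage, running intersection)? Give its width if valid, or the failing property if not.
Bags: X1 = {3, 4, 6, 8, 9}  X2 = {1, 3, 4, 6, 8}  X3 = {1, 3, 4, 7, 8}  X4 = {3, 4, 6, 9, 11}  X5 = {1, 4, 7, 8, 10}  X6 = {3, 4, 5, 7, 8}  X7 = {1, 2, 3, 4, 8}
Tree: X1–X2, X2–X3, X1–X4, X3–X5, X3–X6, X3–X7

Every vertex of G appears in some bag (union = {1, 2, 3, 4, 5, 6, 7, 8, 9, 10, 11}); every edge is covered by a bag; and for each vertex v the set of bags containing v is connected in the bag tree. The decomposition is therefore valid. The largest bag has 5 vertices, so the width is 4.

Yes; width 4.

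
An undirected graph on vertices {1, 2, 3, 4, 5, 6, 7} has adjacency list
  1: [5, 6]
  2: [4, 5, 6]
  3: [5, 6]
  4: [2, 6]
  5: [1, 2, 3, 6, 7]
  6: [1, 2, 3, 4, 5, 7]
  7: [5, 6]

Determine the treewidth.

A width-2 tree decomposition is:
Bags: B1 = {1, 5, 6}  B2 = {2, 5, 6}  B3 = {2, 4, 6}  B4 = {5, 6, 7}  B5 = {3, 5, 6}
Tree: B1–B2, B2–B3, B1–B4, B1–B5
Each bag holds 3 vertices, so the decomposition has width 2, which upper-bounds the treewidth. For the lower bound, the 3 vertices {2, 4, 6} are pairwise adjacent, and any tree decomposition puts a clique entirely inside one bag — forcing width ≥ 2. Combining the bounds, tw(G) = 2.

2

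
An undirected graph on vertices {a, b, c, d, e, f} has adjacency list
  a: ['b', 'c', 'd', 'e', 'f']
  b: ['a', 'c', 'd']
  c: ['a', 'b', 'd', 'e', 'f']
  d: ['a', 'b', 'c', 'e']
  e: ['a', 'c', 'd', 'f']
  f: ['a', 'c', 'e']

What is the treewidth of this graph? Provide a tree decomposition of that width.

Treewidth 3.
Bags: B1 = {a, c, d, e}  B2 = {a, c, e, f}  B3 = {a, b, c, d}
Tree: B1–B2, B1–B3

The largest bag has 4 vertices, giving width 3; this decomposition certifies tw(G) ≤ 3. On the other hand G contains the 4-clique {a, c, d, e}. A clique must lie in a single bag of any decomposition, so no decomposition can have width below 3. Therefore the treewidth is 3.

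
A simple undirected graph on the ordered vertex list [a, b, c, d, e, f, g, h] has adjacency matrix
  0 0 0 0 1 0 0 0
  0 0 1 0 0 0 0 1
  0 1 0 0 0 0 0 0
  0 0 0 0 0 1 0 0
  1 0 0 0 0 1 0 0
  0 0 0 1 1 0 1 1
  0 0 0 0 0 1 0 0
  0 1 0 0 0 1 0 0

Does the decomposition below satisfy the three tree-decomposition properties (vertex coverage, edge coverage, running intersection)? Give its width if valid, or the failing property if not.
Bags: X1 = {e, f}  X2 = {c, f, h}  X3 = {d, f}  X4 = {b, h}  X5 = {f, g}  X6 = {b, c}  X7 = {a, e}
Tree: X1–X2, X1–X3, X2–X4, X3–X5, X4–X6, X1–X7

No — bags containing vertex c are not connected in the tree.

A tree decomposition must satisfy three properties: every vertex lies in some bag; for every edge, both endpoints lie together in some bag; and for every vertex, the bags containing it form a connected subtree. Here bags containing vertex c are not connected in the tree, so the decomposition is invalid.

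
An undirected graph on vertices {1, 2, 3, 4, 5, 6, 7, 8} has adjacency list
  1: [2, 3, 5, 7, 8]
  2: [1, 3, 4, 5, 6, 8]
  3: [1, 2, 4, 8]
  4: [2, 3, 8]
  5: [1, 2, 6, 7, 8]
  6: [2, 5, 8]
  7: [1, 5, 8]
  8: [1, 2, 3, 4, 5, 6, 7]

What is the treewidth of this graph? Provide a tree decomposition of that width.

Treewidth 3.
One such decomposition:
Bags: B1 = {1, 2, 5, 8}  B2 = {2, 5, 6, 8}  B3 = {1, 2, 3, 8}  B4 = {1, 5, 7, 8}  B5 = {2, 3, 4, 8}
Tree: B1–B2, B1–B3, B1–B4, B3–B5

Each bag holds 4 vertices, so the decomposition has width 3, which upper-bounds the treewidth. Conversely, {1, 2, 3, 8} is a clique of size 4, and the vertices of any clique must share a bag in every tree decomposition; so some bag has ≥ 4 vertices and tw(G) ≥ 3. The upper and lower bounds meet at 3, so that is the treewidth.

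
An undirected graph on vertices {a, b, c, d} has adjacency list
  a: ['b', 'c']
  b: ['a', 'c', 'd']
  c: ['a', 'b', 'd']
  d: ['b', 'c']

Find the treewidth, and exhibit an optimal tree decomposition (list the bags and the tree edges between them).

Each bag holds 3 vertices, so the decomposition has width 2, which upper-bounds the treewidth. On the other hand G contains the 3-clique {b, c, d}. A clique must lie in a single bag of any decomposition, so no decomposition can have width below 2. Combining the bounds, tw(G) = 2.

Treewidth 2.
Bags: B1 = {b, c, d}  B2 = {a, b, c}
Tree: B1–B2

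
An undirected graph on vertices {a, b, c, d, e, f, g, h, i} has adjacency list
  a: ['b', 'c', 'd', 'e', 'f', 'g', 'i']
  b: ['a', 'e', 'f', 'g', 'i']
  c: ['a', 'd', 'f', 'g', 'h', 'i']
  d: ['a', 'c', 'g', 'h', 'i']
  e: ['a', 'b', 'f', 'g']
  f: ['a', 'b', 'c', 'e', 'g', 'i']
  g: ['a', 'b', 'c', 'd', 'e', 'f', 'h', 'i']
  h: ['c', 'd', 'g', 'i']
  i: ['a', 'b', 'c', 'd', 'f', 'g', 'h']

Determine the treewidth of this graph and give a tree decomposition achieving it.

Treewidth 4.
One optimal decomposition is:
Bags: B1 = {a, c, f, g, i}  B2 = {a, b, f, g, i}  B3 = {a, c, d, g, i}  B4 = {c, d, g, h, i}  B5 = {a, b, e, f, g}
Tree: B1–B2, B1–B3, B3–B4, B2–B5

Each bag holds 5 vertices, so the decomposition has width 4, which upper-bounds the treewidth. For the lower bound, the 5 vertices {a, b, e, f, g} are pairwise adjacent, and any tree decomposition puts a clique entirely inside one bag — forcing width ≥ 4. Combining the bounds, tw(G) = 4.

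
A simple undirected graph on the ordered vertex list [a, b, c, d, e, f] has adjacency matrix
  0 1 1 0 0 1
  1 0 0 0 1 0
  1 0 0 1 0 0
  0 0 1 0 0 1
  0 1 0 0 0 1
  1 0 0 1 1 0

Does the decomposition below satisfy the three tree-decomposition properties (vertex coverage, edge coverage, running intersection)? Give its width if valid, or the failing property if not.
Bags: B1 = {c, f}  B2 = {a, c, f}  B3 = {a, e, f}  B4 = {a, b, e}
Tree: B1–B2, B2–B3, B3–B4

No — vertex d appears in no bag.

A tree decomposition must satisfy three properties: every vertex lies in some bag; for every edge, both endpoints lie together in some bag; and for every vertex, the bags containing it form a connected subtree. Here vertex d appears in no bag, so the decomposition is invalid.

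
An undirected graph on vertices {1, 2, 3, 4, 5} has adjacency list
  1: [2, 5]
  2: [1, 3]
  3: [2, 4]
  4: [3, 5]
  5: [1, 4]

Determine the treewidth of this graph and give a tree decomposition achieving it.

Every bag has size at most 3, so the width is 3 − 1 = 2 and tw(G) ≤ 2. For the lower bound, G contains the cycle 4–3–2–1–5–4, so G is not a forest; only forests have treewidth ≤ 1, hence tw(G) ≥ 2. Combining the bounds, tw(G) = 2.

Treewidth 2.
Bags: B1 = {2, 3, 4}  B2 = {1, 2, 4}  B3 = {1, 4, 5}
Tree: B1–B2, B2–B3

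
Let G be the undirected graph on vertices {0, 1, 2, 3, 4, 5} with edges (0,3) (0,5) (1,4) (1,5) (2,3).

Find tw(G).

1

A width-1 tree decomposition is:
Bags: B1 = {2, 3}  B2 = {0, 3}  B3 = {0, 5}  B4 = {1, 5}  B5 = {1, 4}
Tree: B1–B2, B2–B3, B3–B4, B4–B5
Each bag holds 2 vertices, so the decomposition has width 1, which upper-bounds the treewidth. Any graph with an edge has treewidth ≥ 1, and G has the edge 2–3. Combining the bounds, tw(G) = 1.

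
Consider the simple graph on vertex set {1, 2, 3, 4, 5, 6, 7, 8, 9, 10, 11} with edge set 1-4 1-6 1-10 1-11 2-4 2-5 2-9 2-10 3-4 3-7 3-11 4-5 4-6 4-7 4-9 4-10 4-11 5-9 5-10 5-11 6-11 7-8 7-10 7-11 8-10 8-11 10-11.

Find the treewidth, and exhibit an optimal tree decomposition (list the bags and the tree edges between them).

Every bag has size at most 4, so the width is 4 − 1 = 3 and tw(G) ≤ 3. For the lower bound, the 4 vertices {7, 8, 10, 11} are pairwise adjacent, and any tree decomposition puts a clique entirely inside one bag — forcing width ≥ 3. The upper and lower bounds meet at 3, so that is the treewidth.

Treewidth 3.
One such decomposition:
Bags: B1 = {1, 4, 10, 11}  B2 = {4, 7, 10, 11}  B3 = {3, 4, 7, 11}  B4 = {4, 5, 10, 11}  B5 = {2, 4, 5, 10}  B6 = {7, 8, 10, 11}  B7 = {1, 4, 6, 11}  B8 = {2, 4, 5, 9}
Tree: B1–B2, B2–B3, B2–B4, B4–B5, B2–B6, B1–B7, B5–B8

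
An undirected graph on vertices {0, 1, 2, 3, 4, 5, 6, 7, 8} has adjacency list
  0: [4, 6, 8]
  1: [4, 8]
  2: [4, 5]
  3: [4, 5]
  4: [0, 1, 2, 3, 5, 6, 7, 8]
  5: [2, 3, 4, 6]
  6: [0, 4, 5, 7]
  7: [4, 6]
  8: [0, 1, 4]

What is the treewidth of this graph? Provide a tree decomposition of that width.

Each bag holds 3 vertices, so the decomposition has width 2, which upper-bounds the treewidth. Conversely, {0, 4, 8} is a clique of size 3, and the vertices of any clique must share a bag in every tree decomposition; so some bag has ≥ 3 vertices and tw(G) ≥ 2. Hence tw(G) = 2 exactly.

Treewidth 2.
One optimal decomposition is:
Bags: B1 = {3, 4, 5}  B2 = {4, 5, 6}  B3 = {0, 4, 6}  B4 = {2, 4, 5}  B5 = {0, 4, 8}  B6 = {1, 4, 8}  B7 = {4, 6, 7}
Tree: B1–B2, B2–B3, B1–B4, B3–B5, B5–B6, B3–B7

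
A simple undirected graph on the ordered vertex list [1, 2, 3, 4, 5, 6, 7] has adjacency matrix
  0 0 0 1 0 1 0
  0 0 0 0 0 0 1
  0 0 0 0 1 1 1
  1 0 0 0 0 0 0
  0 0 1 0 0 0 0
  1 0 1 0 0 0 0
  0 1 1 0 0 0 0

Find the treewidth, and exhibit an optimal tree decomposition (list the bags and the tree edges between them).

Every bag has size at most 2, so the width is 2 − 1 = 1 and tw(G) ≤ 1. Since G has at least one edge (e.g. 3–7), it is not an edgeless graph, so tw(G) ≥ 1. Hence tw(G) = 1 exactly.

Treewidth 1.
One such decomposition:
Bags: B1 = {3, 7}  B2 = {3, 6}  B3 = {3, 5}  B4 = {2, 7}  B5 = {1, 6}  B6 = {1, 4}
Tree: B1–B2, B1–B3, B1–B4, B2–B5, B5–B6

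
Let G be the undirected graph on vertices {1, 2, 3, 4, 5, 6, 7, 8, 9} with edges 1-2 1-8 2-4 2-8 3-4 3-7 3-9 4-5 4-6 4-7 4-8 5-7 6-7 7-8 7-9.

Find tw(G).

2

A width-2 tree decomposition is:
Bags: B1 = {4, 5, 7}  B2 = {3, 4, 7}  B3 = {4, 6, 7}  B4 = {3, 7, 9}  B5 = {4, 7, 8}  B6 = {2, 4, 8}  B7 = {1, 2, 8}
Tree: B1–B2, B2–B3, B2–B4, B2–B5, B5–B6, B6–B7
The largest bag has 3 vertices, giving width 2; this decomposition certifies tw(G) ≤ 2. For the lower bound, the 3 vertices {1, 2, 8} are pairwise adjacent, and any tree decomposition puts a clique entirely inside one bag — forcing width ≥ 2. Combining the bounds, tw(G) = 2.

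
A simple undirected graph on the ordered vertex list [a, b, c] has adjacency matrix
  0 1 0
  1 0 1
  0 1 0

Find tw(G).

1

A width-1 tree decomposition is:
Bags: B1 = {a, b}  B2 = {b, c}
Tree: B1–B2
The largest bag has 2 vertices, giving width 1; this decomposition certifies tw(G) ≤ 1. Any graph with an edge has treewidth ≥ 1, and G has the edge b–a. The upper and lower bounds meet at 1, so that is the treewidth.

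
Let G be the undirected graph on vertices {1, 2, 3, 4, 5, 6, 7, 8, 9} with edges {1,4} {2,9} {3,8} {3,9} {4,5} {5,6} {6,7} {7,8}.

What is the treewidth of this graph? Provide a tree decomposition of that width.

The largest bag has 2 vertices, giving width 1; this decomposition certifies tw(G) ≤ 1. G has an edge, so its treewidth is at least 1. Combining the bounds, tw(G) = 1.

Treewidth 1.
Bags: B1 = {1, 4}  B2 = {4, 5}  B3 = {5, 6}  B4 = {6, 7}  B5 = {7, 8}  B6 = {3, 8}  B7 = {3, 9}  B8 = {2, 9}
Tree: B1–B2, B2–B3, B3–B4, B4–B5, B5–B6, B6–B7, B7–B8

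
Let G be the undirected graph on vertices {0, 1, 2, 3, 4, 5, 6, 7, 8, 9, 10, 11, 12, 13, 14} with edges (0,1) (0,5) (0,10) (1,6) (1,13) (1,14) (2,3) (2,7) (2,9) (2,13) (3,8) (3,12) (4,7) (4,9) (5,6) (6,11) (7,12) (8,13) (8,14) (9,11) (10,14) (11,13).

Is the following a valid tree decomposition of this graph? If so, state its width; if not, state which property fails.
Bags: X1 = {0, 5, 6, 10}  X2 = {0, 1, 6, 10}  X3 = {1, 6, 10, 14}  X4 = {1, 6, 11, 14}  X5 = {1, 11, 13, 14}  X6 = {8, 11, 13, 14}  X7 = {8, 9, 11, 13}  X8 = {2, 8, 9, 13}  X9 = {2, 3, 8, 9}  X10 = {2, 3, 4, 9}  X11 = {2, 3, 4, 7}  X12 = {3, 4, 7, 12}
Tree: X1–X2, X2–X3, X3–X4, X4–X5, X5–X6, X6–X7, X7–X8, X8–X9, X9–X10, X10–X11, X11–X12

Checking the three conditions: (i) the bags cover all of {0, 1, 2, 3, 4, 5, 6, 7, 8, 9, 10, 11, 12, 13, 14}; (ii) for each edge, some bag contains both endpoints; (iii) the bags containing any fixed vertex form a subtree. All hold, so the decomposition is valid with width 4 − 1 = 3.

Yes; width 3.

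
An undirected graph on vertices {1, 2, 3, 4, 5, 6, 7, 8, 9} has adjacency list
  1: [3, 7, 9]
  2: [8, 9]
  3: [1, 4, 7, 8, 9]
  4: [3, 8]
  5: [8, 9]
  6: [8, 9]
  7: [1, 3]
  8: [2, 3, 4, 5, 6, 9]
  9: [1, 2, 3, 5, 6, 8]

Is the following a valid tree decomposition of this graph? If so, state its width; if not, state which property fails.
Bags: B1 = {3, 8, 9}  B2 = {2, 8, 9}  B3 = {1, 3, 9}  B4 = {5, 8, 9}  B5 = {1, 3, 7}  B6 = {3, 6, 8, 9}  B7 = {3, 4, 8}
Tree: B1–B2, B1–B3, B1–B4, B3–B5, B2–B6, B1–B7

No — bags containing vertex 3 are not connected in the tree.

A tree decomposition must satisfy three properties: every vertex lies in some bag; for every edge, both endpoints lie together in some bag; and for every vertex, the bags containing it form a connected subtree. Here bags containing vertex 3 are not connected in the tree, so the decomposition is invalid.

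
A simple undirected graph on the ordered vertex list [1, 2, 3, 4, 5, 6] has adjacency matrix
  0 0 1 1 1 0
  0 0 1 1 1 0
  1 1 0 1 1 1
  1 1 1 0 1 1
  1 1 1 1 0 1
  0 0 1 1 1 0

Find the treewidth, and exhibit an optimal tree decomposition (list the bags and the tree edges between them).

Treewidth 3.
Bags: B1 = {1, 3, 4, 5}  B2 = {3, 4, 5, 6}  B3 = {2, 3, 4, 5}
Tree: B1–B2, B1–B3

Every bag has size at most 4, so the width is 4 − 1 = 3 and tw(G) ≤ 3. On the other hand G contains the 4-clique {1, 3, 4, 5}. A clique must lie in a single bag of any decomposition, so no decomposition can have width below 3. Combining the bounds, tw(G) = 3.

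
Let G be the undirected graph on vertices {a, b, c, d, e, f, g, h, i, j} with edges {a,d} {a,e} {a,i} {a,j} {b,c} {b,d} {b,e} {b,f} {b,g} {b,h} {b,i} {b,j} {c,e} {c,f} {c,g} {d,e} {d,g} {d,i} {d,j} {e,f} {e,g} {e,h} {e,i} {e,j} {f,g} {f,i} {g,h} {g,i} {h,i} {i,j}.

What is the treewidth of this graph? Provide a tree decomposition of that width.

Treewidth 4.
One such decomposition:
Bags: B1 = {b, d, e, i, j}  B2 = {b, d, e, g, i}  B3 = {b, e, f, g, i}  B4 = {a, d, e, i, j}  B5 = {b, e, g, h, i}  B6 = {b, c, e, f, g}
Tree: B1–B2, B2–B3, B1–B4, B3–B5, B3–B6

Each bag holds 5 vertices, so the decomposition has width 4, which upper-bounds the treewidth. Conversely, {a, d, e, i, j} is a clique of size 5, and the vertices of any clique must share a bag in every tree decomposition; so some bag has ≥ 5 vertices and tw(G) ≥ 4. Therefore the treewidth is 4.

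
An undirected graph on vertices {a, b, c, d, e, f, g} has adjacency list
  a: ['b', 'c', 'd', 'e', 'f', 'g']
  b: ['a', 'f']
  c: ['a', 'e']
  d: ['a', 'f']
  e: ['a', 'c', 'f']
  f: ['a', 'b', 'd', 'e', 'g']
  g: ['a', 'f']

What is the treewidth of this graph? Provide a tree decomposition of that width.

Treewidth 2.
One such decomposition:
Bags: B1 = {a, e, f}  B2 = {a, f, g}  B3 = {a, b, f}  B4 = {a, d, f}  B5 = {a, c, e}
Tree: B1–B2, B1–B3, B3–B4, B1–B5

Each bag holds 3 vertices, so the decomposition has width 2, which upper-bounds the treewidth. On the other hand G contains the 3-clique {a, c, e}. A clique must lie in a single bag of any decomposition, so no decomposition can have width below 2. The upper and lower bounds meet at 2, so that is the treewidth.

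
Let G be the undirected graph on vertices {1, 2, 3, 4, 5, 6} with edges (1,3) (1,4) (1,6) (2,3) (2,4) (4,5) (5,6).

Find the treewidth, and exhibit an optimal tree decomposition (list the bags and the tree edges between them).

Treewidth 2.
One optimal decomposition is:
Bags: B1 = {1, 5, 6}  B2 = {1, 4, 5}  B3 = {1, 3, 4}  B4 = {2, 3, 4}
Tree: B1–B2, B2–B3, B3–B4

The largest bag has 3 vertices, giving width 2; this decomposition certifies tw(G) ≤ 2. Since 6–5–4–1–6 is a cycle in G, G is not acyclic. Forests are exactly the graphs of treewidth ≤ 1, so tw(G) ≥ 2. Hence tw(G) = 2 exactly.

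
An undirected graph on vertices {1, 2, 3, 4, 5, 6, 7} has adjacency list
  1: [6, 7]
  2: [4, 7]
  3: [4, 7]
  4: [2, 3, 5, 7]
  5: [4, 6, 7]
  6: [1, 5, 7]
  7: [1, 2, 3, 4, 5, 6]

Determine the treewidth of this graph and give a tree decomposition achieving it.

Each bag holds 3 vertices, so the decomposition has width 2, which upper-bounds the treewidth. On the other hand G contains the 3-clique {1, 6, 7}. A clique must lie in a single bag of any decomposition, so no decomposition can have width below 2. Combining the bounds, tw(G) = 2.

Treewidth 2.
One optimal decomposition is:
Bags: B1 = {4, 5, 7}  B2 = {3, 4, 7}  B3 = {2, 4, 7}  B4 = {5, 6, 7}  B5 = {1, 6, 7}
Tree: B1–B2, B1–B3, B1–B4, B4–B5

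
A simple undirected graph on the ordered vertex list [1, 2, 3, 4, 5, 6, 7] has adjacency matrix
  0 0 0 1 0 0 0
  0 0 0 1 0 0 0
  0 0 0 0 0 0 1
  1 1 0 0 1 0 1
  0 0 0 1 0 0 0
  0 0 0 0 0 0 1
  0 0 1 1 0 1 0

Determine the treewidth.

A width-1 tree decomposition is:
Bags: B1 = {6, 7}  B2 = {4, 7}  B3 = {1, 4}  B4 = {4, 5}  B5 = {2, 4}  B6 = {3, 7}
Tree: B1–B2, B2–B3, B2–B4, B4–B5, B1–B6
Each bag holds 2 vertices, so the decomposition has width 1, which upper-bounds the treewidth. G has an edge, so its treewidth is at least 1. The upper and lower bounds meet at 1, so that is the treewidth.

1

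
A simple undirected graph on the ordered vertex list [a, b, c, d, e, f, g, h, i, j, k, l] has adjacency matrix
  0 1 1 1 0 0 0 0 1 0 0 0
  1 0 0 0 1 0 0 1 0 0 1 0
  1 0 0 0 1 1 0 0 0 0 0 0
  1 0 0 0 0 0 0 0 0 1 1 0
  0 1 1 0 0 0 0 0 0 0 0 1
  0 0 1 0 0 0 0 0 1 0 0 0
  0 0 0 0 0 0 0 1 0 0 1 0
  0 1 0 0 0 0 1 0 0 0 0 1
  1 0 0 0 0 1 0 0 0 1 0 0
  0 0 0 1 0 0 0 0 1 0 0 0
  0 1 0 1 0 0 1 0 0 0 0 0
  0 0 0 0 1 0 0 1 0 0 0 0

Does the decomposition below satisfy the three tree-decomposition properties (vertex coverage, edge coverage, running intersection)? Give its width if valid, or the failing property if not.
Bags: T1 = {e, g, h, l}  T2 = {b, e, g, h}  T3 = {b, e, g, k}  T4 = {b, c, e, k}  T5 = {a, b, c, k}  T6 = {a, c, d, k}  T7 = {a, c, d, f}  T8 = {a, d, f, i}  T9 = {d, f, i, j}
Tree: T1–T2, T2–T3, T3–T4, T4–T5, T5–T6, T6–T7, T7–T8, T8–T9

Vertex coverage: the bags together contain {a, b, c, d, e, f, g, h, i, j, k, l}, the full vertex set. Edge coverage: each edge of G has both endpoints in at least one bag. Running intersection: for every vertex, the bags containing it form a connected subtree. All three properties hold, so this is a valid tree decomposition of width max|bag| − 1 = 3, and hence tw(G) ≤ 3.

Yes; width 3.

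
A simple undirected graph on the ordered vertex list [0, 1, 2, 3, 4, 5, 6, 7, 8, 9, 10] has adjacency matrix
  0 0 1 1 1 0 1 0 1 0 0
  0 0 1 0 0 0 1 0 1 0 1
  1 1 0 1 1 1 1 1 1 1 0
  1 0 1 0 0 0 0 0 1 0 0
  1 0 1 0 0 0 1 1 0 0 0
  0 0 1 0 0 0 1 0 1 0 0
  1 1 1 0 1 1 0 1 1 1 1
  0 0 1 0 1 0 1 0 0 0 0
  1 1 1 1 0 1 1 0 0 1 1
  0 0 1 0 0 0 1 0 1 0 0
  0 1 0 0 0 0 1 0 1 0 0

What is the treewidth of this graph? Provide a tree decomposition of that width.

Treewidth 3.
One such decomposition:
Bags: B1 = {0, 2, 6, 8}  B2 = {1, 2, 6, 8}  B3 = {0, 2, 4, 6}  B4 = {2, 5, 6, 8}  B5 = {2, 4, 6, 7}  B6 = {2, 6, 8, 9}  B7 = {1, 6, 8, 10}  B8 = {0, 2, 3, 8}
Tree: B1–B2, B1–B3, B2–B4, B3–B5, B4–B6, B2–B7, B1–B8

Every bag has size at most 4, so the width is 4 − 1 = 3 and tw(G) ≤ 3. On the other hand G contains the 4-clique {0, 2, 3, 8}. A clique must lie in a single bag of any decomposition, so no decomposition can have width below 3. Hence tw(G) = 3 exactly.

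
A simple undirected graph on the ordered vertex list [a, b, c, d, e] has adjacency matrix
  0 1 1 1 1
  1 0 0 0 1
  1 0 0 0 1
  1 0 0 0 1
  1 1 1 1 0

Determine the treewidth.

2

A width-2 tree decomposition is:
Bags: B1 = {a, d, e}  B2 = {a, b, e}  B3 = {a, c, e}
Tree: B1–B2, B2–B3
Each bag holds 3 vertices, so the decomposition has width 2, which upper-bounds the treewidth. For the lower bound, the 3 vertices {a, d, e} are pairwise adjacent, and any tree decomposition puts a clique entirely inside one bag — forcing width ≥ 2. Therefore the treewidth is 2.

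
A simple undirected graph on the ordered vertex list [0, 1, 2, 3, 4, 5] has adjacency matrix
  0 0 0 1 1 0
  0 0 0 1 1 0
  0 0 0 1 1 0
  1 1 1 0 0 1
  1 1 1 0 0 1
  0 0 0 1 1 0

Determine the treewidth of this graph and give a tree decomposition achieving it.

The largest bag has 3 vertices, giving width 2; this decomposition certifies tw(G) ≤ 2. The edges 4–0–3–1–4 form a cycle, so G is not a tree and its treewidth is at least 2. Combining the bounds, tw(G) = 2.

Treewidth 2.
One such decomposition:
Bags: B1 = {0, 3, 4}  B2 = {1, 3, 4}  B3 = {2, 3, 4}  B4 = {3, 4, 5}
Tree: B1–B2, B2–B3, B3–B4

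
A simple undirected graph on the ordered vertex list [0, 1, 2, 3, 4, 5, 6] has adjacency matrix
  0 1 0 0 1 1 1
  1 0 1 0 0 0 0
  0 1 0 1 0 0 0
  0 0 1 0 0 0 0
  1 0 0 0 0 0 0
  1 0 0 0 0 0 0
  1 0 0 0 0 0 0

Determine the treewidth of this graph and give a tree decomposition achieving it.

Treewidth 1.
Bags: B1 = {0, 1}  B2 = {0, 5}  B3 = {0, 6}  B4 = {0, 4}  B5 = {1, 2}  B6 = {2, 3}
Tree: B1–B2, B2–B3, B2–B4, B1–B5, B5–B6

Every bag has size at most 2, so the width is 2 − 1 = 1 and tw(G) ≤ 1. Since G has at least one edge (e.g. 0–1), it is not an edgeless graph, so tw(G) ≥ 1. Hence tw(G) = 1 exactly.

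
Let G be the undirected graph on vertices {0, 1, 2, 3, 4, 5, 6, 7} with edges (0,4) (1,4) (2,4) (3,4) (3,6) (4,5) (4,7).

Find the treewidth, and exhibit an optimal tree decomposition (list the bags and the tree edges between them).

Treewidth 1.
One optimal decomposition is:
Bags: B1 = {3, 4}  B2 = {4, 5}  B3 = {0, 4}  B4 = {3, 6}  B5 = {2, 4}  B6 = {4, 7}  B7 = {1, 4}
Tree: B1–B2, B2–B3, B1–B4, B3–B5, B5–B6, B6–B7

Each bag holds 2 vertices, so the decomposition has width 1, which upper-bounds the treewidth. Any graph with an edge has treewidth ≥ 1, and G has the edge 4–3. Therefore the treewidth is 1.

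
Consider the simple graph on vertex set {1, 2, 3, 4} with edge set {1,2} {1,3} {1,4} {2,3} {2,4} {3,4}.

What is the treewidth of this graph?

A width-3 tree decomposition is:
Bags: B1 = {1, 2, 3, 4}
Tree: (single bag)
With just one bag of size 4, the width is 4 − 1 = 3, so tw(G) ≤ 3. For the lower bound, the 4 vertices {1, 2, 3, 4} are pairwise adjacent, and any tree decomposition puts a clique entirely inside one bag — forcing width ≥ 3. Therefore the treewidth is 3.

3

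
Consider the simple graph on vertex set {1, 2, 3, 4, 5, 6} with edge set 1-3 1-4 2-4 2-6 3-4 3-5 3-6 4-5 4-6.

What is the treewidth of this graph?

2

A width-2 tree decomposition is:
Bags: B1 = {3, 4, 6}  B2 = {1, 3, 4}  B3 = {3, 4, 5}  B4 = {2, 4, 6}
Tree: B1–B2, B1–B3, B1–B4
Every bag has size at most 3, so the width is 3 − 1 = 2 and tw(G) ≤ 2. Conversely, {2, 4, 6} is a clique of size 3, and the vertices of any clique must share a bag in every tree decomposition; so some bag has ≥ 3 vertices and tw(G) ≥ 2. Therefore the treewidth is 2.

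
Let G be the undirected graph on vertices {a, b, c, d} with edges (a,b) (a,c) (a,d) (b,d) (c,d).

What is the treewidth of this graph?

2

A width-2 tree decomposition is:
Bags: B1 = {a, c, d}  B2 = {a, b, d}
Tree: B1–B2
Every bag has size at most 3, so the width is 3 − 1 = 2 and tw(G) ≤ 2. On the other hand G contains the 3-clique {a, c, d}. A clique must lie in a single bag of any decomposition, so no decomposition can have width below 2. Combining the bounds, tw(G) = 2.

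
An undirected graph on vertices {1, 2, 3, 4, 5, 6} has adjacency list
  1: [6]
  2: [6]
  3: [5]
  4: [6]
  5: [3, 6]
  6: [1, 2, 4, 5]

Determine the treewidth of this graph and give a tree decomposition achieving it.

Every bag has size at most 2, so the width is 2 − 1 = 1 and tw(G) ≤ 1. Any graph with an edge has treewidth ≥ 1, and G has the edge 6–5. Hence tw(G) = 1 exactly.

Treewidth 1.
Bags: B1 = {5, 6}  B2 = {3, 5}  B3 = {1, 6}  B4 = {4, 6}  B5 = {2, 6}
Tree: B1–B2, B1–B3, B3–B4, B4–B5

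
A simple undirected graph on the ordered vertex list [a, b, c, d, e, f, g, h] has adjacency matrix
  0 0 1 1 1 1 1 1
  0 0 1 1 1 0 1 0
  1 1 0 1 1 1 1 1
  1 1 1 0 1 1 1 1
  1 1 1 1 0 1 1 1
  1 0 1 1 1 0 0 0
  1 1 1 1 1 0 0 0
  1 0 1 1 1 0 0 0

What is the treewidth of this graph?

A width-4 tree decomposition is:
Bags: B1 = {a, c, d, e, h}  B2 = {a, c, d, e, g}  B3 = {a, c, d, e, f}  B4 = {b, c, d, e, g}
Tree: B1–B2, B2–B3, B2–B4
Each bag holds 5 vertices, so the decomposition has width 4, which upper-bounds the treewidth. For the lower bound, the 5 vertices {a, c, d, e, g} are pairwise adjacent, and any tree decomposition puts a clique entirely inside one bag — forcing width ≥ 4. Therefore the treewidth is 4.

4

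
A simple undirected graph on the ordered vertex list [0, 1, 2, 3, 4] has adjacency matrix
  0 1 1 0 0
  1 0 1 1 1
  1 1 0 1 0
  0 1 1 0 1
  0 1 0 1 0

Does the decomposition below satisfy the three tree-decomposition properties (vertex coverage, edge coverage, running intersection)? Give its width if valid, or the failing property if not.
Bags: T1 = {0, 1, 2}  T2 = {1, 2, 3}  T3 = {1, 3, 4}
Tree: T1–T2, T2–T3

Yes; width 2.

Checking the three conditions: (i) the bags cover all of {0, 1, 2, 3, 4}; (ii) for each edge, some bag contains both endpoints; (iii) the bags containing any fixed vertex form a subtree. All hold, so the decomposition is valid with width 3 − 1 = 2.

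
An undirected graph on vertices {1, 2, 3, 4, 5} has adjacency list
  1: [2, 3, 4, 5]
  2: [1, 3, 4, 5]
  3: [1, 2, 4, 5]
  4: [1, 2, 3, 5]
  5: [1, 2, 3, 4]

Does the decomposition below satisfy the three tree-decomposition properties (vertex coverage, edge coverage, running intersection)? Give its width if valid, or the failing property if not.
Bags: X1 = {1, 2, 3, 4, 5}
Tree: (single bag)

Yes; width 4.

Vertex coverage: the bags together contain {1, 2, 3, 4, 5}, the full vertex set. Edge coverage: each edge of G has both endpoints in at least one bag. Running intersection: for every vertex, the bags containing it form a connected subtree. All three properties hold, so this is a valid tree decomposition of width max|bag| − 1 = 4, and hence tw(G) ≤ 4.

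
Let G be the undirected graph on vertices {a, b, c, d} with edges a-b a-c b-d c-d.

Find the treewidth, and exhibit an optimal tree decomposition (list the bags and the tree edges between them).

Treewidth 2.
Bags: B1 = {a, c, d}  B2 = {a, b, d}
Tree: B1–B2

Each bag holds 3 vertices, so the decomposition has width 2, which upper-bounds the treewidth. For the lower bound, G contains the cycle a–c–d–b–a, so G is not a forest; only forests have treewidth ≤ 1, hence tw(G) ≥ 2. Hence tw(G) = 2 exactly.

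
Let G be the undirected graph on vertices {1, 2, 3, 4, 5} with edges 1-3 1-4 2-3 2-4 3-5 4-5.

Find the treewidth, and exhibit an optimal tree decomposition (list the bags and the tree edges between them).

Treewidth 2.
One such decomposition:
Bags: B1 = {3, 4, 5}  B2 = {1, 3, 4}  B3 = {2, 3, 4}
Tree: B1–B2, B2–B3

Each bag holds 3 vertices, so the decomposition has width 2, which upper-bounds the treewidth. The edges 5–4–1–3–5 form a cycle, so G is not a tree and its treewidth is at least 2. Therefore the treewidth is 2.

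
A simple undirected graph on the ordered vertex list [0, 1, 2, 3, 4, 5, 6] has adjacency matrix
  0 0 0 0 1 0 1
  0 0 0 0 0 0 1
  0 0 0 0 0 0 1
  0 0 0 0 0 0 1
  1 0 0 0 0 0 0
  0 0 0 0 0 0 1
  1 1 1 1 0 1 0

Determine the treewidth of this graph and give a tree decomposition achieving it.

Every bag has size at most 2, so the width is 2 − 1 = 1 and tw(G) ≤ 1. Any graph with an edge has treewidth ≥ 1, and G has the edge 2–6. Therefore the treewidth is 1.

Treewidth 1.
One such decomposition:
Bags: B1 = {2, 6}  B2 = {5, 6}  B3 = {1, 6}  B4 = {0, 6}  B5 = {0, 4}  B6 = {3, 6}
Tree: B1–B2, B1–B3, B3–B4, B4–B5, B2–B6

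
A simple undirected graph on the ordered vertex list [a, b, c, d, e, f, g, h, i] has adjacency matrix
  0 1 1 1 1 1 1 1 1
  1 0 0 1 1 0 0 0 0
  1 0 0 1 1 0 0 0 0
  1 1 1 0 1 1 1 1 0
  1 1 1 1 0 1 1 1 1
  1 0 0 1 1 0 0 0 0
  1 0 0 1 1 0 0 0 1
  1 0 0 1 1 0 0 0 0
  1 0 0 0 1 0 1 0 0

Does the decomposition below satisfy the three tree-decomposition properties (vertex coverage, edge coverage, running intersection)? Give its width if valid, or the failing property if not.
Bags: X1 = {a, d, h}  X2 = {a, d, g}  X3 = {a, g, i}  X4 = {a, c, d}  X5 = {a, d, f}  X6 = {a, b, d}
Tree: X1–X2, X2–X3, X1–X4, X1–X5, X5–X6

No — vertex e appears in no bag.

A tree decomposition must satisfy three properties: every vertex lies in some bag; for every edge, both endpoints lie together in some bag; and for every vertex, the bags containing it form a connected subtree. Here vertex e appears in no bag, so the decomposition is invalid.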